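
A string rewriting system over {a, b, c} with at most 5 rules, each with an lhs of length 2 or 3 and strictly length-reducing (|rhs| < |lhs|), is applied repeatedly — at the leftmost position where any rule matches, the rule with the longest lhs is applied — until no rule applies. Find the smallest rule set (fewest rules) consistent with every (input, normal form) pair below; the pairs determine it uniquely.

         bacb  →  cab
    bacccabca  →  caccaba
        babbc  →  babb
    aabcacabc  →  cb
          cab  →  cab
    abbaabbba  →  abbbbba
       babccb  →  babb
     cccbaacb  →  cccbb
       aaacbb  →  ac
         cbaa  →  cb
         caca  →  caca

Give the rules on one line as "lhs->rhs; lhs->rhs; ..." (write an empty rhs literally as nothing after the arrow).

  | bacb => cab
  | bacccabca => caccabca => caccaba
  | babbc => babb
  | aabcacabc => bcacabc => bacabc => caabc => cbc => cb

aa->; acb->ac; bac->ca; bc->b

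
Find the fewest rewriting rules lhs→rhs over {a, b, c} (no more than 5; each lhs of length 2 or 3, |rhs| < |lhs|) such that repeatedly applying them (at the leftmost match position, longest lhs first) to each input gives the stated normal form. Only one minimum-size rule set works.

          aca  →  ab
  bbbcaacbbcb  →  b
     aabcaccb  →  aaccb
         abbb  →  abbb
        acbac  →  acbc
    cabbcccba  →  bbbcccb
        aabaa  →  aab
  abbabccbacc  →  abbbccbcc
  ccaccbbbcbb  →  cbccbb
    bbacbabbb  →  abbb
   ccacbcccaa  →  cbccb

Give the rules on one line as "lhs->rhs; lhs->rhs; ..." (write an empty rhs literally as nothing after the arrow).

ba->b; bca->; bcb->ca; ca->b

  | aca => ab
  | bbbcaacbbcb => bbacbbcb => bbcbbcb => bcabcb => bcb => ca => b
  | aabcaccb => aaccb
  | abbb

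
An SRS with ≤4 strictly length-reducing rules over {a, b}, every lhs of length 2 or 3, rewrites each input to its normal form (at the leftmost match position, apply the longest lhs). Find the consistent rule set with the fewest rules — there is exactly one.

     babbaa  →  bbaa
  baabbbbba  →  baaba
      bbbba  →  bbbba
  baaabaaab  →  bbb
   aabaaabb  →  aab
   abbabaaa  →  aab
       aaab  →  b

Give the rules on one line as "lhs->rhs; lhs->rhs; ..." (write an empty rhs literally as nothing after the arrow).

  | babbaa => bbaa
  | baabbbbba => baabbba => baaba
  | bbbba
  | baaabaaab => bbaaab => bbb

aaa->; abb->a; bab->b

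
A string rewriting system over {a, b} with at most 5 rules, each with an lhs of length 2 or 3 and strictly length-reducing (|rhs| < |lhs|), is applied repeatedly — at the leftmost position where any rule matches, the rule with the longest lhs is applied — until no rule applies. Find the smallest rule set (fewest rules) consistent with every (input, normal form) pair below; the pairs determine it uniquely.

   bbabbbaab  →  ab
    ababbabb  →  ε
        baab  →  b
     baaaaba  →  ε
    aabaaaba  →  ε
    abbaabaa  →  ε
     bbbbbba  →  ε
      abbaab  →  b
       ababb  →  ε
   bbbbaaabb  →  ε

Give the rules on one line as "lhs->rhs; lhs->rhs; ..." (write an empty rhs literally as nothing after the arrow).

  | bbabbbaab => aabbbaab => bbbaab => abaab => abab => ab
  | ababbabb => abbabb => aaabb => abb => aa => ε
  | baab => bab => b
  | baaaaba => baaaba => baaba => baba => ba => ε

aa->; ba->; baa->ba; bb->a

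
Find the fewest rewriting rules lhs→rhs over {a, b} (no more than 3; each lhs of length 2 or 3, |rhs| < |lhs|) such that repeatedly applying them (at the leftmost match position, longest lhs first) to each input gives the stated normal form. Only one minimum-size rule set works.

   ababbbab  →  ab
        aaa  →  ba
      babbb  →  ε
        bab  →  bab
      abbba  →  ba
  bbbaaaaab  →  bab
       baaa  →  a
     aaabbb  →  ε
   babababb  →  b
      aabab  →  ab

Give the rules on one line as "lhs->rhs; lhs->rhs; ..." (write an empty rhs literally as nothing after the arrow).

  | ababbbab => abbbbab => bbbbab => bbab => ab
  | aaa => ba
  | babbb => bbbb => bb => ε
  | bab

aa->b; abb->bb; bb->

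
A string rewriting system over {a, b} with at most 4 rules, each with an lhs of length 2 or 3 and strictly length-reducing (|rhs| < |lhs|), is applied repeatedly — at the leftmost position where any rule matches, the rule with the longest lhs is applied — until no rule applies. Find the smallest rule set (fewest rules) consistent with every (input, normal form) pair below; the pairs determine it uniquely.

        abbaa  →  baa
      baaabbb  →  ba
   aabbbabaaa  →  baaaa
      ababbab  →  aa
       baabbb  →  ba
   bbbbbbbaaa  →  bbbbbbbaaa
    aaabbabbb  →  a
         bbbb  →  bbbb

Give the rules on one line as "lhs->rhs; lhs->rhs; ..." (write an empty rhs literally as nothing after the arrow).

ab->a; abb->b; bab->ba

  | abbaa => baa
  | baaabbb => baabb => bab => ba
  | aabbbabaaa => abbabaaa => babaaa => baaaa
  | ababbab => aabbab => abab => aab => aa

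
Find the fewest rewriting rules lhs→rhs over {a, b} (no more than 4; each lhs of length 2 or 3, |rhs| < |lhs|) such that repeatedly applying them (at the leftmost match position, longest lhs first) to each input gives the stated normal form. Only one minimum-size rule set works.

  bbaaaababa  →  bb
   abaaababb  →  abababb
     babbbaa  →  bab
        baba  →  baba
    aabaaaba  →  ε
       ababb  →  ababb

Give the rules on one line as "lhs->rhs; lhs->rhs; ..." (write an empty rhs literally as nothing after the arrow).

  | bbaaaababa => bbaababa => bbaaba => bbaa => bb
  | abaaababb => abababb
  | babbbaa => babaa => bab
  | baba

aa->; aab->a; bbb->b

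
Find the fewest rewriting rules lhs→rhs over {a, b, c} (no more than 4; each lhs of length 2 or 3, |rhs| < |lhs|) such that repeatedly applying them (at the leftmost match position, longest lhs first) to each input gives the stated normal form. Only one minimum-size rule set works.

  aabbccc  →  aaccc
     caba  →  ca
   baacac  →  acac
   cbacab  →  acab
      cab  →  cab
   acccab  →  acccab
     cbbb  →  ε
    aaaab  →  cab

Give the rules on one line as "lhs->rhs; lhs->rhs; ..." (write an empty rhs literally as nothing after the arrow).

  | aabbccc => aaccc
  | caba => ca
  | baacac => acac
  | cbacab => acab

aaa->c; ba->; bb->; cb->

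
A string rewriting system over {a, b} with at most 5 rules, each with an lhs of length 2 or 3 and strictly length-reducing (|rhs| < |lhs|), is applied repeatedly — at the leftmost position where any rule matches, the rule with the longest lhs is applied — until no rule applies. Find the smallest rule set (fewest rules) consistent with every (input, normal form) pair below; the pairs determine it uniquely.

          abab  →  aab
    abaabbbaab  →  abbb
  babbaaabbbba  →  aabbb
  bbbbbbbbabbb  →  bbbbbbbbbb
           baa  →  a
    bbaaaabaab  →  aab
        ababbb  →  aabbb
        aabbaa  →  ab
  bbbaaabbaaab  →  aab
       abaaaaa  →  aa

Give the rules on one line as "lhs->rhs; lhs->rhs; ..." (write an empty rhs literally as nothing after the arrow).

aaa->ab; aba->aa; baa->a; bba->b

  | abab => aab
  | abaabbbaab => aaabbbaab => abbbbaab => abbbab => abbb
  | babbaaabbbba => babaabbbba => baaabbbba => aabbbba => aabbb
  | bbbbbbbbabbb => bbbbbbbbbb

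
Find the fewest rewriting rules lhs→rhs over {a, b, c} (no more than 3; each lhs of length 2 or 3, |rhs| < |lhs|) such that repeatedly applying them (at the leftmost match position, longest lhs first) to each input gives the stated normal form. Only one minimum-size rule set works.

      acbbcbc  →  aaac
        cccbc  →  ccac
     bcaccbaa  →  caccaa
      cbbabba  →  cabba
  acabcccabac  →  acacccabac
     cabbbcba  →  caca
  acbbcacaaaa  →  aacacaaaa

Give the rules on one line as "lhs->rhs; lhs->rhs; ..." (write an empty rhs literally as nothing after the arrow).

  | acbbcbc => acbcbc => aacbc => aaac
  | cccbc => ccac
  | bcaccbaa => caccbaa => caccaa
  | cbbabba => cbabba => cabba

bc->c; cb->c; cbc->ac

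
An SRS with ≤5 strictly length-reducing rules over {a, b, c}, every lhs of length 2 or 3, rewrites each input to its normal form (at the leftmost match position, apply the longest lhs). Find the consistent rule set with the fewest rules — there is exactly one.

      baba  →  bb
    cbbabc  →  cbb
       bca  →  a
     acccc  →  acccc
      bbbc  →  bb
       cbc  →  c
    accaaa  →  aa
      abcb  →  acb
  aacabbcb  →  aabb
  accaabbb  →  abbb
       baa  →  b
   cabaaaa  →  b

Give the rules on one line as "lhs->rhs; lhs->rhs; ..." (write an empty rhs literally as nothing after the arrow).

abc->ac; ba->b; bc->; ca->

  | baba => bba => bb
  | cbbabc => cbbbc => cbb
  | bca => a
  | acccc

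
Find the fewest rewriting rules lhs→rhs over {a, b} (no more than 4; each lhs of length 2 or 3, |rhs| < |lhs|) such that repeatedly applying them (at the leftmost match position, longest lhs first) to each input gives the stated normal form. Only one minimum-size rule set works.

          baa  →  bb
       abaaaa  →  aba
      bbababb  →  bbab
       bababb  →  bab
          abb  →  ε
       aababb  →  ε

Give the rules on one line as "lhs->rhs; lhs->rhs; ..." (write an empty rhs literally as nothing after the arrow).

aa->b; aaa->; aab->; abb->

  | baa => bb
  | abaaaa => aba
  | bbababb => bbab
  | bababb => bab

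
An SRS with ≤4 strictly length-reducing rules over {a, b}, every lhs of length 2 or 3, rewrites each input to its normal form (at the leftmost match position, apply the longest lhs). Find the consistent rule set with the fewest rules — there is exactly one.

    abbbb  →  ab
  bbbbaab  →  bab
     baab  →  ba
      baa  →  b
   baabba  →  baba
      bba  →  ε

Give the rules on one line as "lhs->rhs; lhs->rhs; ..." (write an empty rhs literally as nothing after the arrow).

  | abbbb => aabb => ab
  | bbbbaab => abbaab => aaaab => bab
  | baab => ba
  | baa => b

aa->; aaa->b; aab->a; bb->a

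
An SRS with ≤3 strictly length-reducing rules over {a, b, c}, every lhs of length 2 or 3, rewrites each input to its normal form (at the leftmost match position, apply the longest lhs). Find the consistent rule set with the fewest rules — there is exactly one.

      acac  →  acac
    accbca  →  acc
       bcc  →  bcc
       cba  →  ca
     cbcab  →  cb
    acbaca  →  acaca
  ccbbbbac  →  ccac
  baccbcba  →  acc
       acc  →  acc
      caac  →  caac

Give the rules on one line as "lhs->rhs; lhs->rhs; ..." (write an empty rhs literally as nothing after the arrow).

  | acac
  | accbca => acc
  | bcc
  | cba => ca

ba->a; bca->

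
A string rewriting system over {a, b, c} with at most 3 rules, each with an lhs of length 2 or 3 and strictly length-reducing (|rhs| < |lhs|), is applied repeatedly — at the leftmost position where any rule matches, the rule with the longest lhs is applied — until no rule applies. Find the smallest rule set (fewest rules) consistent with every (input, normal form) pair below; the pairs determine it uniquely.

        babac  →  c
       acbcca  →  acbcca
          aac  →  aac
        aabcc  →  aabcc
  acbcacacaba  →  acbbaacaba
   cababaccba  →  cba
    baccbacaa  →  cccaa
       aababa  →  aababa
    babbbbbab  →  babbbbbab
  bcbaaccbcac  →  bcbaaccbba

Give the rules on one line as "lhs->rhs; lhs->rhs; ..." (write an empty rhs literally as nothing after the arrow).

  | babac => bac => c
  | acbcca
  | aac
  | aabcc

bac->c; cac->ba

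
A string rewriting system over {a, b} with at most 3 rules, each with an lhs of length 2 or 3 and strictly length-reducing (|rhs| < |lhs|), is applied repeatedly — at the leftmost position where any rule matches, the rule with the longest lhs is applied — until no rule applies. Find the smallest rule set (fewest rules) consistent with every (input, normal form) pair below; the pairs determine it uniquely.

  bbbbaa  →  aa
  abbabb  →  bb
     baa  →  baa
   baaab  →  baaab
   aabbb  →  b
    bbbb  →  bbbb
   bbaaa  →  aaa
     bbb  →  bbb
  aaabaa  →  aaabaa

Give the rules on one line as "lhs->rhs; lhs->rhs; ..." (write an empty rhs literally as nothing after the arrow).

abb->b; bba->a

  | bbbbaa => bbaa => aa
  | abbabb => babb => bb
  | baa
  | baaab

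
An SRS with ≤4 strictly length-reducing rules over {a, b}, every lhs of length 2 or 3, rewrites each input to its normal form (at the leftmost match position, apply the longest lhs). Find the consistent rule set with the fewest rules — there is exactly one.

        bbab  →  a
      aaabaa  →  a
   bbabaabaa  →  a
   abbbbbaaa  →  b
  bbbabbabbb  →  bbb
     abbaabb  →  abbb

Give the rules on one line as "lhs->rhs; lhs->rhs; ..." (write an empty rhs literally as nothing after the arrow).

aa->b; ba->a; baa->; bab->a

  | bbab => ba => a
  | aaabaa => babaa => aaa => ba => a
  | bbabaabaa => baaabaa => abaa => a
  | abbbbbaaa => abbbba => abbba => abba => aba => aa => b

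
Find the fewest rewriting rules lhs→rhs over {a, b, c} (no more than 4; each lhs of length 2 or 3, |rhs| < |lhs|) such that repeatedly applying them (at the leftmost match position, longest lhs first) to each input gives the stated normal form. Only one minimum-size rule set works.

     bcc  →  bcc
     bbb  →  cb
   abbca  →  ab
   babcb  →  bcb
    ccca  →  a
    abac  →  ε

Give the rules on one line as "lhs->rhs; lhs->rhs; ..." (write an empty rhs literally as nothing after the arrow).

  | bcc
  | bbb => cb
  | abbca => abba => ab
  | babcb => bcb

ac->; ba->; bbb->cb; ca->a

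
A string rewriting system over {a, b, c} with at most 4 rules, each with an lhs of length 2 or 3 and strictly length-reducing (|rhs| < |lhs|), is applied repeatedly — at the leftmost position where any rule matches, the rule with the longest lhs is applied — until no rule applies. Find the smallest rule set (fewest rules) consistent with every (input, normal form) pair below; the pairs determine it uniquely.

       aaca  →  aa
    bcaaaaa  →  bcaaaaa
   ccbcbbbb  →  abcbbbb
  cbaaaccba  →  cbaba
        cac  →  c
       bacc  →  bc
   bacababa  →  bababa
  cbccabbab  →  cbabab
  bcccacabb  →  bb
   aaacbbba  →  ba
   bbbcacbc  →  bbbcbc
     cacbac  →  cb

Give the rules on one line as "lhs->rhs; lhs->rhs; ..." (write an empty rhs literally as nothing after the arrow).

  | aaca => aa
  | bcaaaaa
  | ccbcbbbb => abcbbbb
  | cbaaaccba => cbaacba => cbaba

abb->b; ac->; cc->a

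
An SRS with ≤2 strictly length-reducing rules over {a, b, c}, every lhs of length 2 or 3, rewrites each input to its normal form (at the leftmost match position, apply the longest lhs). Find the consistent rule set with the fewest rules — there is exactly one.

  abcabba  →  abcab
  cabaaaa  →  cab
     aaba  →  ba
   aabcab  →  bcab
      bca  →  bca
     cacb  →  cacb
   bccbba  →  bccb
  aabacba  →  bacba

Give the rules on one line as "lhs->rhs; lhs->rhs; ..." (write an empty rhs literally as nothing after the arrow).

  | abcabba => abcab
  | cabaaaa => cabaa => cab
  | aaba => ba
  | aabcab => bcab

aa->; bba->b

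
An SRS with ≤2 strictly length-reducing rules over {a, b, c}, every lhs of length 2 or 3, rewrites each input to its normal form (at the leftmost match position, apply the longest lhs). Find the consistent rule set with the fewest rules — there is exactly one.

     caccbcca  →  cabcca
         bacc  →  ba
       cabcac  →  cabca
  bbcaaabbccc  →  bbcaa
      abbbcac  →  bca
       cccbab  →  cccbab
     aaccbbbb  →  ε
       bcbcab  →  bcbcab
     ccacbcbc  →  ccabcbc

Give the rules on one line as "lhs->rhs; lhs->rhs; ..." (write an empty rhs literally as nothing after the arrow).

  | caccbcca => cacbcca => cabcca
  | bacc => bac => ba
  | cabcac => cabca
  | bbcaaabbccc => bbcaaccc => bbcaacc => bbcaac => bbcaa

abb->; ac->a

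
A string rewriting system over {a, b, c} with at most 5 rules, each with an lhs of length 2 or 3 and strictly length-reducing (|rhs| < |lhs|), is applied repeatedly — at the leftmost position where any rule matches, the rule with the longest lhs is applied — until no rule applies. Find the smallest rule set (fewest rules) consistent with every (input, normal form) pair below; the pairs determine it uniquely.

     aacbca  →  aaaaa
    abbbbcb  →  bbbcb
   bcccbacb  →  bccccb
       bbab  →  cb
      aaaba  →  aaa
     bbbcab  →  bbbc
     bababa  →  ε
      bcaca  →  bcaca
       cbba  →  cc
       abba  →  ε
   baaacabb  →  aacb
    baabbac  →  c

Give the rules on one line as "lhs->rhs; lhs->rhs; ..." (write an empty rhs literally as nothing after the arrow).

  | aacbca => aaaaa
  | abbbbcb => bbbcb
  | bcccbacb => bccccb
  | bbab => cb

ab->; ba->; bba->c; cbc->aa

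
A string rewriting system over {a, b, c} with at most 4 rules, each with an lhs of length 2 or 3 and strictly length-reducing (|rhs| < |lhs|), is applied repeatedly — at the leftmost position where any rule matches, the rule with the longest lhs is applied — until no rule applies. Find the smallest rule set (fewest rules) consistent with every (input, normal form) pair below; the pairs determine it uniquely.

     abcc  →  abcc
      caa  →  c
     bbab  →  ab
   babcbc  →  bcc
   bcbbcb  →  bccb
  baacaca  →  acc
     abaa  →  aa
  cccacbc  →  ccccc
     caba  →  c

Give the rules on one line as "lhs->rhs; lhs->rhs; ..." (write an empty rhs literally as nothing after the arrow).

ba->; bb->; ca->c; cbc->cc

  | abcc
  | caa => ca => c
  | bbab => ab
  | babcbc => bcbc => bcc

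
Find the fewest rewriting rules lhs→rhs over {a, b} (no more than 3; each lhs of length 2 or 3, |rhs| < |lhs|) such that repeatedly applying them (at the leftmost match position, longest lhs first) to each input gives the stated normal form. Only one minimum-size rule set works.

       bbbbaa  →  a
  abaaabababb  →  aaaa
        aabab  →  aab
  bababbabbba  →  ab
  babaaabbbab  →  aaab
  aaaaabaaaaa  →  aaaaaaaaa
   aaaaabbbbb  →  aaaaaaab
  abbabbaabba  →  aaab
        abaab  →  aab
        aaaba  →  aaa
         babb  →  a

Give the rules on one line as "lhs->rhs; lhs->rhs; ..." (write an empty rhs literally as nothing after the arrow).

  | bbbbaa => abbaa => aba => a
  | abaaabababb => aaabababb => aaababb => aaabb => aaaa
  | aabab => aab
  | bababbabbba => babbabbba => bbabbba => bbbba => abba => ab

ba->; bb->a; bba->b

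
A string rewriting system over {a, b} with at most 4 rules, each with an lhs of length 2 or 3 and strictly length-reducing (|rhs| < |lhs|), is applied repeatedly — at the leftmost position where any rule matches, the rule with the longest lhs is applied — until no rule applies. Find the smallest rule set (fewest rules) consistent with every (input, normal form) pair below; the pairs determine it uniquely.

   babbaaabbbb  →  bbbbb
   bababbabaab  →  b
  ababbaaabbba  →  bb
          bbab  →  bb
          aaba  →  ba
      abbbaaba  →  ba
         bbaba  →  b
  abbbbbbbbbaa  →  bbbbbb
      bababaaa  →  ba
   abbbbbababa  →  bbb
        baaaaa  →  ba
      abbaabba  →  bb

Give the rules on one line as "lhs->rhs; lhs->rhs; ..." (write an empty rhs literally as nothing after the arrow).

aa->; ab->; bba->b

  | babbaaabbbb => bbaaabbbb => baabbbb => bbbbb
  | bababbabaab => babbabaab => bbabaab => bbaab => bab => b
  | ababbaaabbba => abbaaabbba => baaabbba => babbba => bbba => bb
  | bbab => bb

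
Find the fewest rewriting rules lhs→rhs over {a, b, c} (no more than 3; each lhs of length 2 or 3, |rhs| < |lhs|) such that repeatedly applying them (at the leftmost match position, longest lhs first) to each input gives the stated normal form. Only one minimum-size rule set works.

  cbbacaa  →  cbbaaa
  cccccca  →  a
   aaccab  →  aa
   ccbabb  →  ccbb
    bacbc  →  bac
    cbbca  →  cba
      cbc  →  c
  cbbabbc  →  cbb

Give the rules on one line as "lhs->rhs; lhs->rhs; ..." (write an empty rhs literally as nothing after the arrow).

  | cbbacaa => cbbaaa
  | cccccca => ccccca => cccca => ccca => cca => ca => a
  | aaccab => aacab => aaab => aa
  | ccbabb => ccbb

ab->; bc->; ca->a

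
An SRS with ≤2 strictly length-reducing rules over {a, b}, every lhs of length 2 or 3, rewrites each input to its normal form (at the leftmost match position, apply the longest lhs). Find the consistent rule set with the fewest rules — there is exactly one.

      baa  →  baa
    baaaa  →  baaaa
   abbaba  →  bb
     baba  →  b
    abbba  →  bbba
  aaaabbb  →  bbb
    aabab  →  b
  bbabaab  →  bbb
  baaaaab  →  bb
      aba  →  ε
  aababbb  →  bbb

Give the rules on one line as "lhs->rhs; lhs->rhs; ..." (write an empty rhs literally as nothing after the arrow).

ab->b; aba->

  | baa
  | baaaa
  | abbaba => bbaba => bb
  | baba => b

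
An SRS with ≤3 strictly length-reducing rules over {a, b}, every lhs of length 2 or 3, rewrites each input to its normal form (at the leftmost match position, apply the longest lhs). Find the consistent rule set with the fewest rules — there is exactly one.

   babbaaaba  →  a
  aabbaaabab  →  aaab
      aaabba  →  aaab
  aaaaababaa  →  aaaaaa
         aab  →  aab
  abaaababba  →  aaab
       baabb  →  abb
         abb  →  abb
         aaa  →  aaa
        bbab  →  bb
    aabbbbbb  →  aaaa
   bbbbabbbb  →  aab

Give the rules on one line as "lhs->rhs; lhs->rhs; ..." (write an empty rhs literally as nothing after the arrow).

ba->; bbb->a

  | babbaaaba => bbaaaba => baaba => aba => a
  | aabbaaabab => aabaabab => aaabab => aaab
  | aaabba => aaab
  | aaaaababaa => aaaaabaa => aaaaaa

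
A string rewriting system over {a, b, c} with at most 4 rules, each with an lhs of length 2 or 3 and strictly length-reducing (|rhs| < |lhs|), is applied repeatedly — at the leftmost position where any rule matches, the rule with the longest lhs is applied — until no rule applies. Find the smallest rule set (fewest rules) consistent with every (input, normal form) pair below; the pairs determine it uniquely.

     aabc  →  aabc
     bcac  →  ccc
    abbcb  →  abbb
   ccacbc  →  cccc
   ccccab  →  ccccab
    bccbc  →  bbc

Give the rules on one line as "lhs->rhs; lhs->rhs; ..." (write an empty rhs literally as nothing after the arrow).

  | aabc
  | bcac => ccc
  | abbcb => abbb
  | ccacbc => cccc

acb->c; bca->cc; cb->b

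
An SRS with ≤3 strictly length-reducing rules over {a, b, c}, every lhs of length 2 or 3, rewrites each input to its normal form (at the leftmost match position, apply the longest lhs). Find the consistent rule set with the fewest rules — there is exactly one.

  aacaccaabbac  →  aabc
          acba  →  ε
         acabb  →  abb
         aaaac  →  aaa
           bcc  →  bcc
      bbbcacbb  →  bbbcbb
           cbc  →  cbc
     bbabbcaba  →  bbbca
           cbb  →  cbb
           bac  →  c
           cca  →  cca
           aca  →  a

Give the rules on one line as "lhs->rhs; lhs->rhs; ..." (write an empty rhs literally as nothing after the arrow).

  | aacaccaabbac => aaccaabbac => acaabbac => aabbac => aabc
  | acba => ba => ε
  | acabb => abb
  | aaaac => aaa

ac->; ba->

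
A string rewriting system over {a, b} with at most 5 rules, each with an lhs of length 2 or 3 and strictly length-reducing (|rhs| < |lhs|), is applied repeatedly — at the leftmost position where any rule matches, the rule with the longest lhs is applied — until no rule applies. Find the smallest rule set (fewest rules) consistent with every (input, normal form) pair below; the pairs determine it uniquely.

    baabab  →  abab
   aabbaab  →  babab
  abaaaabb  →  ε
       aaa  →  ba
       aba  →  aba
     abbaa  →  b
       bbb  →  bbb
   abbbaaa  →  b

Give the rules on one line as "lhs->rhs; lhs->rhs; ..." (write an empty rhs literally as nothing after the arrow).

  | baabab => abab
  | aabbaab => bbbaab => babab
  | abaaaabb => aaaabb => baabb => abb => ε
  | aaa => ba

aa->b; abb->; baa->a; bba->ab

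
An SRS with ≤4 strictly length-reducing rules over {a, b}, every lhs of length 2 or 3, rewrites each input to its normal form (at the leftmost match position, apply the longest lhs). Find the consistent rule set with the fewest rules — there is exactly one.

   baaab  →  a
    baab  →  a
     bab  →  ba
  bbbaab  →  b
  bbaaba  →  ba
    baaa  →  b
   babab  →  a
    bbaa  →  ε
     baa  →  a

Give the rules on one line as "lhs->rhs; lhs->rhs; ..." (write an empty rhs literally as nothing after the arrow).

  | baaab => bb => a
  | baab => bbb => ab => a
  | bab => ba
  | bbbaab => abaab => aaab => b

aa->b; aaa->; ab->a; bb->a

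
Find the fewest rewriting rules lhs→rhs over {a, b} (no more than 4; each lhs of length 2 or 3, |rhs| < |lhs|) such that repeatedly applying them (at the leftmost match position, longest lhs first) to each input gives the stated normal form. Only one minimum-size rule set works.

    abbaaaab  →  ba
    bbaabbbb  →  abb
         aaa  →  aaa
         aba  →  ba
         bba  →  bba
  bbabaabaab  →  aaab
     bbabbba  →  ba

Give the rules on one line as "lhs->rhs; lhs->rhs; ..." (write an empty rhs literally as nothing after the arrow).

  | abbaaaab => abbaaab => abbaab => abbab => aba => ba
  | bbaabbbb => bbabbbb => babbb => abb
  | aaa
  | aba => ba

aba->ba; baa->ba; bab->a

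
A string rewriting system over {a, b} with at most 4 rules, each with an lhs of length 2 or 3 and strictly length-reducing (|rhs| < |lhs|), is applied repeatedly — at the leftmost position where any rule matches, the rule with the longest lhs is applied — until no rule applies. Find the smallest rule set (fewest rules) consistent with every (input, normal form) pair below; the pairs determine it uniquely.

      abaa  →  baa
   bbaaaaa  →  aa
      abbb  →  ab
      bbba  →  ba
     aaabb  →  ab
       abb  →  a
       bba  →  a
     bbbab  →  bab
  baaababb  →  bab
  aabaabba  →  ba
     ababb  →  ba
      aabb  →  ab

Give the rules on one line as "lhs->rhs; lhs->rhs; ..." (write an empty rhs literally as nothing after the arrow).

aaa->aa; aab->a; aba->ba; bb->

  | abaa => baa
  | bbaaaaa => aaaaa => aaaa => aaa => aa
  | abbb => ab
  | bbba => ba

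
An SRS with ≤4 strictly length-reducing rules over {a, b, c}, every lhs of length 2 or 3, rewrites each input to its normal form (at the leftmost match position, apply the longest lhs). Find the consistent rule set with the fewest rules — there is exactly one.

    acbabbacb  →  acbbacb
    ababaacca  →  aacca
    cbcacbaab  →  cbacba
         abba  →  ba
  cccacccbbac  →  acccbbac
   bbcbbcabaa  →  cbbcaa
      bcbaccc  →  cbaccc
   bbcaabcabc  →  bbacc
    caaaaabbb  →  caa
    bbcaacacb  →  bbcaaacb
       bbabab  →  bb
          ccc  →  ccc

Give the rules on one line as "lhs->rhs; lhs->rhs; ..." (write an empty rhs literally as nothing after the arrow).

ab->; bcb->cb; cac->ac

  | acbabbacb => acbbacb
  | ababaacca => abaacca => aacca
  | cbcacbaab => cbacbaab => cbacba
  | abba => ba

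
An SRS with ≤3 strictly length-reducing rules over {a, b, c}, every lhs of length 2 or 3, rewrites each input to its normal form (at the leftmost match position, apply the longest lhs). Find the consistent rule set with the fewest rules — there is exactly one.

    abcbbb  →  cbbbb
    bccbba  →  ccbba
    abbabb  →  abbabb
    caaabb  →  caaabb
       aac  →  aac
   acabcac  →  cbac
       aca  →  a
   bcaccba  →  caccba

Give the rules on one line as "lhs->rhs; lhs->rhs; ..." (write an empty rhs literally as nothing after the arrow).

abc->cb; aca->a; bc->c

  | abcbbb => cbbbb
  | bccbba => ccbba
  | abbabb
  | caaabb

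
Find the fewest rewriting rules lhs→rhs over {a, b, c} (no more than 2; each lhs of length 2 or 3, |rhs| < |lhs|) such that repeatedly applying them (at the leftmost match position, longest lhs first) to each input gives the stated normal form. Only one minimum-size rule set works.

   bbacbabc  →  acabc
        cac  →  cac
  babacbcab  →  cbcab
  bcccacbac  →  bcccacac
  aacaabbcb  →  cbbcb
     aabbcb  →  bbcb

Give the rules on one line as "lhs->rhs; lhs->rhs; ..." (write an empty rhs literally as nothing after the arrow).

aa->; ba->a

  | bbacbabc => bacbabc => acbabc => acabc
  | cac
  | babacbcab => abacbcab => aacbcab => cbcab
  | bcccacbac => bcccacac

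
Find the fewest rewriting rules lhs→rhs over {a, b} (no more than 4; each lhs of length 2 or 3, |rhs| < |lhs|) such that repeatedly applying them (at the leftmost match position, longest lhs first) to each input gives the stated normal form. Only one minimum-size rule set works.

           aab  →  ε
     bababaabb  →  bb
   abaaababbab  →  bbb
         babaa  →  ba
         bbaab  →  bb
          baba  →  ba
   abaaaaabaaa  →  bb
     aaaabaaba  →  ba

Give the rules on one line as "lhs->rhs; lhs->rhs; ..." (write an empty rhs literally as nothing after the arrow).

aa->a; aaa->b; ab->

  | aab => ab => ε
  | bababaabb => babaabb => baabb => babb => bb
  | abaaababbab => aaababbab => bbabbab => bbbab => bbb
  | babaa => baa => ba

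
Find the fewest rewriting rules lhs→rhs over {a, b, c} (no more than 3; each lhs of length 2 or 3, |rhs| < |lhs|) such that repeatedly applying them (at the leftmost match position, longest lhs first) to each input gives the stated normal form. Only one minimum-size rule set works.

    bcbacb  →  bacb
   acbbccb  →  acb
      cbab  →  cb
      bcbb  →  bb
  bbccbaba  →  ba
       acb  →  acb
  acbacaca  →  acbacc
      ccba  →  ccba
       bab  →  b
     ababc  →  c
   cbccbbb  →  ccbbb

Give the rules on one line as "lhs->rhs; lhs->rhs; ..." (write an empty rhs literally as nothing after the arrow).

  | bcbacb => bacb
  | acbbccb => acbcb => acb
  | cbab => cb
  | bcbb => bb

ab->; bc->; ca->c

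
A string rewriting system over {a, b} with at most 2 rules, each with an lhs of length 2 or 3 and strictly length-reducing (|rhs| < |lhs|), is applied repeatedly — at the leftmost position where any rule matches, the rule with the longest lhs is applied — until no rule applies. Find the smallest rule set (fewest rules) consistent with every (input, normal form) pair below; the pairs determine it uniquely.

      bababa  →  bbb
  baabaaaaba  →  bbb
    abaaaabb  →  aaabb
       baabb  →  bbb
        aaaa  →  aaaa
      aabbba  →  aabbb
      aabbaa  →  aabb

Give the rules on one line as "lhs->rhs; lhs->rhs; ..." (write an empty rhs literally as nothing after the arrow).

aba->; ba->b

  | bababa => bbaba => bbba => bbb
  | baabaaaaba => babaaaaba => bbaaaaba => bbaaaba => bbaaba => bbaba => bbba => bbb
  | abaaaabb => aaabb
  | baabb => babb => bbb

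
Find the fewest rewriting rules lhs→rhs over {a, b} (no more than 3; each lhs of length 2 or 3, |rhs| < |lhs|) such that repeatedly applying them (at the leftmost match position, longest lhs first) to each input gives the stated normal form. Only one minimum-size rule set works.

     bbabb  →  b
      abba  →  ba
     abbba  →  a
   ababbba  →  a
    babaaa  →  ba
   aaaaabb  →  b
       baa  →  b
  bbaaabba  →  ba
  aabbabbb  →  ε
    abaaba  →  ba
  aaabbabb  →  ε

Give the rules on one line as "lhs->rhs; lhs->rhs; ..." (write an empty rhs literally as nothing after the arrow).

aa->; ab->; bb->

  | bbabb => abb => b
  | abba => ba
  | abbba => bba => a
  | ababbba => abbba => bba => a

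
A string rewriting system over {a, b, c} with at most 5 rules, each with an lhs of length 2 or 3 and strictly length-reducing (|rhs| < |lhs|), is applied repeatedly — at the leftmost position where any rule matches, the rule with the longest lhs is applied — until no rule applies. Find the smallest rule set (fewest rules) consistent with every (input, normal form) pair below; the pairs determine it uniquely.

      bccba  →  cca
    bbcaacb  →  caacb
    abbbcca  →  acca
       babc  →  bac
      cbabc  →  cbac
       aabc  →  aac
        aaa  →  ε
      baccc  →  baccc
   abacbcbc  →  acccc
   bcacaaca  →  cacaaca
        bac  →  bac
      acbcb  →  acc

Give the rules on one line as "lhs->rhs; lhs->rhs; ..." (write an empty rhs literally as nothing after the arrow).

  | bccba => ccba => cca
  | bbcaacb => bcaacb => caacb
  | abbbcca => abbcca => abcca => acca
  | babc => bac

aaa->; aba->ac; bc->c; ccb->cc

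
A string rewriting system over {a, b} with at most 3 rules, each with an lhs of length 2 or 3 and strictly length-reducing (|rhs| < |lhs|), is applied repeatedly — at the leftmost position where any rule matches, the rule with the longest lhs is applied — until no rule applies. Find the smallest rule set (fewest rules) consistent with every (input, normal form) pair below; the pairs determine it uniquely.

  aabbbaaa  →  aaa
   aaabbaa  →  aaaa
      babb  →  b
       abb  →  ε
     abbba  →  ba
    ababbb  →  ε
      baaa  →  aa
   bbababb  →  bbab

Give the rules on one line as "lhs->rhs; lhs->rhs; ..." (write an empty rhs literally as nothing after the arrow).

abb->; baa->a

  | aabbbaaa => abaaa => aaa
  | aaabbaa => aaaa
  | babb => b
  | abb => ε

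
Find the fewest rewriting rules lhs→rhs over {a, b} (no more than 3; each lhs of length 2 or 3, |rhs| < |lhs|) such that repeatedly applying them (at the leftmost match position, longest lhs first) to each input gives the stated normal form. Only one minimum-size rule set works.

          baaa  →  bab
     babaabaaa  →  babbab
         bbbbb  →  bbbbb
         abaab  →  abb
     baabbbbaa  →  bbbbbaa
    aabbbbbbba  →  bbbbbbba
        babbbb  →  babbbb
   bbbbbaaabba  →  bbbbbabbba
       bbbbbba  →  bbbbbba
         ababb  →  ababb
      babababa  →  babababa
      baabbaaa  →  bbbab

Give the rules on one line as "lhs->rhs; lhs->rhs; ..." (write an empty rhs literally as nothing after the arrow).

  | baaa => bab
  | babaabaaa => babbaaa => babbab
  | bbbbb
  | abaab => abb

aaa->ab; aab->b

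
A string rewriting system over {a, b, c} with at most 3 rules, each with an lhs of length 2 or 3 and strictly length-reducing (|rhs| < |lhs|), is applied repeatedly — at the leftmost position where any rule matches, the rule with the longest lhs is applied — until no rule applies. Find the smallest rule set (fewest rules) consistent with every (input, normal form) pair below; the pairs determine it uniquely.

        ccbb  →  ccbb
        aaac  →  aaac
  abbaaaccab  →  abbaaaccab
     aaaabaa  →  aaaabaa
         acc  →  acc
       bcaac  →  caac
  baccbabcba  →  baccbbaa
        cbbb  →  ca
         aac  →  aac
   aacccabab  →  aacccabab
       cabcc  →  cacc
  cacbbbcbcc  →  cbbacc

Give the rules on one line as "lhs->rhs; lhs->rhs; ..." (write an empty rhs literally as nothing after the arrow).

acb->ba; bbb->a; bc->c

  | ccbb
  | aaac
  | abbaaaccab
  | aaaabaa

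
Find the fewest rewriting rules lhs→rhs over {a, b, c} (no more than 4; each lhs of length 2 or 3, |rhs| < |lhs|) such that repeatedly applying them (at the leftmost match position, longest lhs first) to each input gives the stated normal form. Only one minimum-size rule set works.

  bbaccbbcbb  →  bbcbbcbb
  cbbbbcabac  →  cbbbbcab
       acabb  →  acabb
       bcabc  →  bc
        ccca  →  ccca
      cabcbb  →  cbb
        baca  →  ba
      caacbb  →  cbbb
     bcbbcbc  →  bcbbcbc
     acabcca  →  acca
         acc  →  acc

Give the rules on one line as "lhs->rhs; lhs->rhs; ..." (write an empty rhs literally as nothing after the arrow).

  | bbaccbbcbb => bbcbbcbb
  | cbbbbcabac => cbbbbcab
  | acabb
  | bcabc => bc

aac->b; abc->; bac->b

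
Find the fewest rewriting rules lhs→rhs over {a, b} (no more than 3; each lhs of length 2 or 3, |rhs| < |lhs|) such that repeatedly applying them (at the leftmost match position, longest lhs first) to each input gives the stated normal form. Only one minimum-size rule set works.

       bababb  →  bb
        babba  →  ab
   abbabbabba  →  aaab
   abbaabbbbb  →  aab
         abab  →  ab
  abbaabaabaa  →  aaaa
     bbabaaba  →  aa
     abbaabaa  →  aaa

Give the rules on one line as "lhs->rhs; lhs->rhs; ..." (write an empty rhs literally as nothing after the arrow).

ba->; bba->ab; bbb->b

  | bababb => babb => bb
  | babba => bba => ab
  | abbabbabba => aabbbabba => aababba => aabba => aaab
  | abbaabbbbb => aababbbbb => aabbbbb => aabbb => aab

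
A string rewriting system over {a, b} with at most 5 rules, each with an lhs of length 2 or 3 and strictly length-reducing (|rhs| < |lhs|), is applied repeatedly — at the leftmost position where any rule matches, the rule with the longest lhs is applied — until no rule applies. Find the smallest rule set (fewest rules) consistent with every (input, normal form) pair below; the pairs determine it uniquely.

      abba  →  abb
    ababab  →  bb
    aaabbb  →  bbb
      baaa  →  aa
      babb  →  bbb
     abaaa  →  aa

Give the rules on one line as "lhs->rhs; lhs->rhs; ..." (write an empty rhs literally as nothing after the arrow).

  | abba => abb
  | ababab => bab => bb
  | aaabbb => bbb
  | baaa => aa

aaa->; aba->; ba->b; baa->a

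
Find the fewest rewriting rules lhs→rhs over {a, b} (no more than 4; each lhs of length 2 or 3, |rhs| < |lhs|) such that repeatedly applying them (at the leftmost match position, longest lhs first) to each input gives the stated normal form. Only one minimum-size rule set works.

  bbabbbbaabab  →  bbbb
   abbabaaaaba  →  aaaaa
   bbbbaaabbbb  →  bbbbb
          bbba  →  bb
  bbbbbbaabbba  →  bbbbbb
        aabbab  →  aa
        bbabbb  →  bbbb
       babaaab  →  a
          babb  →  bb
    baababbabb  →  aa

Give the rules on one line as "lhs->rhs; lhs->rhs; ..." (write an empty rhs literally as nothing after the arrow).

  | bbabbbbaabab => bbbbbaabab => bbbbabab => bbbbab => bbbb
  | abbabaaaaba => aabaaaaba => aaaaaba => aaaaa
  | bbbbaaabbbb => bbbaabbbb => bbabbbb => bbbbb
  | bbba => bb

ab->; abb->a; ba->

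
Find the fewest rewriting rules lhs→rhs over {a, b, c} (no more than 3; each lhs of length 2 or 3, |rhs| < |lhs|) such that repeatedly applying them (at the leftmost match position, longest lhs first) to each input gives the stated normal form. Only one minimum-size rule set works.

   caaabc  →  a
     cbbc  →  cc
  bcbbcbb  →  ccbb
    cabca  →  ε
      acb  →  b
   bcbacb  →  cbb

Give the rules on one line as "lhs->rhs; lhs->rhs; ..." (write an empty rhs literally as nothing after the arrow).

  | caaabc => aabc => aac => a
  | cbbc => cbc => cc
  | bcbbcbb => cbbcbb => cbcbb => ccbb
  | cabca => bca => ca => ε

ac->; bc->c; ca->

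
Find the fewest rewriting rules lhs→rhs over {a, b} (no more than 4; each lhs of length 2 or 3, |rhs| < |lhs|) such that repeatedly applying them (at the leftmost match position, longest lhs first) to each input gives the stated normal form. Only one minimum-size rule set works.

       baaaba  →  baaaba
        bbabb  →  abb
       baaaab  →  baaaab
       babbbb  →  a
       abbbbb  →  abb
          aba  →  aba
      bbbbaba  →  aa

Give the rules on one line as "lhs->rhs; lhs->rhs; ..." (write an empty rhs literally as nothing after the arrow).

  | baaaba
  | bbabb => abb
  | baaaab
  | babbbb => abbb => a

bab->a; bba->a; bbb->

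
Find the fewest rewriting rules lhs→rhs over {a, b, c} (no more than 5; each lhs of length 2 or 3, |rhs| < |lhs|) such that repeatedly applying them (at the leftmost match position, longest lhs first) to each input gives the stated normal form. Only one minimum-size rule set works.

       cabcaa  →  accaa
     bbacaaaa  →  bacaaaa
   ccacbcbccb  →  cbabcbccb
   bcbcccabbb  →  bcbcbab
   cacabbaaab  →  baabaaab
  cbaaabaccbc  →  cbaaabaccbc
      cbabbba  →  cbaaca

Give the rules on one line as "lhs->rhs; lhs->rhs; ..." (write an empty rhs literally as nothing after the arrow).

  | cabcaa => accaa
  | bbacaaaa => bacaaaa
  | ccacbcbccb => cbabcbccb
  | bcbcccabbb => bcbccacbb => bcbcbabb => bcbcbab

bb->b; bbb->ac; cab->ac; cac->ba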